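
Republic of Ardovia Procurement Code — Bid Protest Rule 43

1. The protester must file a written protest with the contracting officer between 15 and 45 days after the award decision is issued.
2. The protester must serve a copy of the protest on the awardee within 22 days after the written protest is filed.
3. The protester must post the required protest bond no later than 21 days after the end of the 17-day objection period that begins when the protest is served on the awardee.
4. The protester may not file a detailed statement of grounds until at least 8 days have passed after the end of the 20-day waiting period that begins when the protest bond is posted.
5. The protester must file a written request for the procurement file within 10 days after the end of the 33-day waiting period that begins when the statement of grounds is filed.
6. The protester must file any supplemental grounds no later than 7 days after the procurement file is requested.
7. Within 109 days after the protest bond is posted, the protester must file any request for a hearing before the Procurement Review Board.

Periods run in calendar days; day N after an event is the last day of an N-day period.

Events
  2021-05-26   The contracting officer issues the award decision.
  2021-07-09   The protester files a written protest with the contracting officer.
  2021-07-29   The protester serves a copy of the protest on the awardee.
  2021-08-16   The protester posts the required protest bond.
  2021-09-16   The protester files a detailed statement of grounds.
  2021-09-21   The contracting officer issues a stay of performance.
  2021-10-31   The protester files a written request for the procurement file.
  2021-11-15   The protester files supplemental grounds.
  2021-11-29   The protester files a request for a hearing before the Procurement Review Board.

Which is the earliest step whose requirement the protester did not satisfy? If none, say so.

Step 1 — 15 and 45 days from 2021-05-26 (when the award decision is issued) are 2021-06-10 and 2021-07-10 respectively; done 2021-07-09 — within the window.
Step 2 — counting 22 days from 2021-07-09 (when the written protest is filed) gives a deadline of 2021-07-31; completed 2021-07-29, before the deadline.
Step 3 — counting 21 days from 2021-08-15 (end of the 17-day objection period, which began when the protest is served on the awardee on 2021-07-29) gives a deadline of 2021-09-05; done 2021-08-16 — timely.
Step 4 — must wait 8 days from 2021-09-05 (end of the 20-day waiting period, which began when the protest bond is posted on 2021-08-16), so not before 2021-09-13; 2021-09-16 is on or after that date.
Step 5 — counting 10 days from 2021-10-19 (end of the 33-day waiting period, which began when the statement of grounds is filed on 2021-09-16) gives a deadline of 2021-10-29; done 2021-10-31 — 2 days late.
The procedure was therefore not followed at step 5.

Step 5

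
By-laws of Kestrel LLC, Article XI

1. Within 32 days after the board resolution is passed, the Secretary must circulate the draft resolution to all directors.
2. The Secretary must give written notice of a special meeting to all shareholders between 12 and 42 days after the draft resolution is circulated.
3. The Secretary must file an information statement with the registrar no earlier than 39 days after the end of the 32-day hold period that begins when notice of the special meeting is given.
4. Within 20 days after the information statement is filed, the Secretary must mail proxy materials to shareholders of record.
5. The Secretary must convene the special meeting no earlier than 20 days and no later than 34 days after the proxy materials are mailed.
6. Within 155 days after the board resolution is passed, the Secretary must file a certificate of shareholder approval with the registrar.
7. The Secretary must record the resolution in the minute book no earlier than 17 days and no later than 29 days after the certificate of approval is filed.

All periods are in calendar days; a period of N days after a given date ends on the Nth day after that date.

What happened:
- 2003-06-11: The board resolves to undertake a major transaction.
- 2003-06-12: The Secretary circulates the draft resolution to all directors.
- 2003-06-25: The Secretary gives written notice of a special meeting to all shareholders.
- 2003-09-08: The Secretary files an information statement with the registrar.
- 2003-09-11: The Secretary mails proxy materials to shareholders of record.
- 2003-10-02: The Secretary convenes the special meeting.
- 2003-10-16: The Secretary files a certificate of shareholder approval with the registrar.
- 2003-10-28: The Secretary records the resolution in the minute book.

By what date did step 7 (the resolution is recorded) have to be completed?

Step 7 runs from 2003-10-16, when the certificate of approval is filed. The window is 17–29 days after 2003-10-16; it closes on 2003-11-14.

2003-11-14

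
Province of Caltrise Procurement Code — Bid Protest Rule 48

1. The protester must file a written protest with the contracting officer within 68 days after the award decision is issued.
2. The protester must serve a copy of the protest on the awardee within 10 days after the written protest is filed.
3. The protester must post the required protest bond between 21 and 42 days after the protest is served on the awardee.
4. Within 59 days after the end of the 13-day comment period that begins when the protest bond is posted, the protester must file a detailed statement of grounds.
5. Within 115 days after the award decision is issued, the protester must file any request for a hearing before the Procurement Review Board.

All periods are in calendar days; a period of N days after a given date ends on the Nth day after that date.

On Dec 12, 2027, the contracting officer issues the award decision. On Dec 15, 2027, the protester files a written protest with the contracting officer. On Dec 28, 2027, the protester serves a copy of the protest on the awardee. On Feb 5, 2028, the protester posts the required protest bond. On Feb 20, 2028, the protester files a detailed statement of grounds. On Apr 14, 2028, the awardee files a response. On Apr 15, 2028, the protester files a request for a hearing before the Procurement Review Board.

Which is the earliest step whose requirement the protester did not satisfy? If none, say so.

Step 1 — counting 68 days from Dec 12, 2027 (when the award decision is issued) gives a deadline of Feb 18, 2028; Dec 15, 2027 is within that limit.
Step 2 — counting 10 days from Dec 15, 2027 (when the written protest is filed) gives a deadline of Dec 25, 2027; Dec 28, 2027 misses that deadline by 3 days.

Step 2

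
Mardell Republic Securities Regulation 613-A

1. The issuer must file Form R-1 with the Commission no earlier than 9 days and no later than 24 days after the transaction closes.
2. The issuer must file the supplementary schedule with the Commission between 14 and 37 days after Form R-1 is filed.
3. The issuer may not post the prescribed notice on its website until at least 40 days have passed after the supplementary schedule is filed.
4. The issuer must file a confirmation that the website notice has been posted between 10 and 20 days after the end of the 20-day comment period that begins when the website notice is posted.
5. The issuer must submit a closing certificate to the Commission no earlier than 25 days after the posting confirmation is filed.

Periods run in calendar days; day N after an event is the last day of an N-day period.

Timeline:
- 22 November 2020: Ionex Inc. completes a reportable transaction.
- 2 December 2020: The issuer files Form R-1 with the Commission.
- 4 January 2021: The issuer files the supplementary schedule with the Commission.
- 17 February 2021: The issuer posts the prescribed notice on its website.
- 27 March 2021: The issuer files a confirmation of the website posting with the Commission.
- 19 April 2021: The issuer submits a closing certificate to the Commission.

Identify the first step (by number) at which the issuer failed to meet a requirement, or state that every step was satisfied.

Step 1: the window is 9–24 days after 22 November 2020 (when the transaction closes), so 1 December 2020 through 16 December 2020; done 2 December 2020 — within the window.
Step 2: the window is 14–37 days after 2 December 2020 (when Form R-1 is filed), so 16 December 2020 through 8 January 2021; done 4 January 2021 — within the window.
Step 3: the earliest permitted date is 40 days after 4 January 2021 (when the supplementary schedule is filed), i.e. 13 February 2021; done 17 February 2021 — permitted.
Step 4: the window is 10–20 days after 9 March 2021 (end of the 20-day comment period, which began when the website notice is posted on 17 February 2021), so 19 March 2021 through 29 March 2021; done 27 March 2021, which is between those dates.
Step 5: the earliest permitted date is 25 days after 27 March 2021 (when the posting confirmation is filed), i.e. 21 April 2021; 19 April 2021 is 2 days before the earliest permitted date.

Step 5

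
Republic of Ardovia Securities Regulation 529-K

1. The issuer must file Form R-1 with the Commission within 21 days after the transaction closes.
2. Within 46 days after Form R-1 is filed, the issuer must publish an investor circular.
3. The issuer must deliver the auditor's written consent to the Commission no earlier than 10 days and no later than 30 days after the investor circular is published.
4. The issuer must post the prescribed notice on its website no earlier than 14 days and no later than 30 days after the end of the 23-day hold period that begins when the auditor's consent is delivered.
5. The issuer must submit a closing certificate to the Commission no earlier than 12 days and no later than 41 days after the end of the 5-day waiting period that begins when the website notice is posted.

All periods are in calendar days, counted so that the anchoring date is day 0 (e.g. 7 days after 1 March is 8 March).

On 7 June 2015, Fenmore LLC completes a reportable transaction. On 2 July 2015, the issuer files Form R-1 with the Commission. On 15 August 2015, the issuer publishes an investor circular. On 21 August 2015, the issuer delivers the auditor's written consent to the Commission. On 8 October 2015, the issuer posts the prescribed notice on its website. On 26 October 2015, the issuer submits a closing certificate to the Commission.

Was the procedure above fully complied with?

No

Step 1 — counting 21 days from 7 June 2015 (when the transaction closes) gives a deadline of 28 June 2015; 2 July 2015 misses that deadline by 4 days.
The analysis stops there.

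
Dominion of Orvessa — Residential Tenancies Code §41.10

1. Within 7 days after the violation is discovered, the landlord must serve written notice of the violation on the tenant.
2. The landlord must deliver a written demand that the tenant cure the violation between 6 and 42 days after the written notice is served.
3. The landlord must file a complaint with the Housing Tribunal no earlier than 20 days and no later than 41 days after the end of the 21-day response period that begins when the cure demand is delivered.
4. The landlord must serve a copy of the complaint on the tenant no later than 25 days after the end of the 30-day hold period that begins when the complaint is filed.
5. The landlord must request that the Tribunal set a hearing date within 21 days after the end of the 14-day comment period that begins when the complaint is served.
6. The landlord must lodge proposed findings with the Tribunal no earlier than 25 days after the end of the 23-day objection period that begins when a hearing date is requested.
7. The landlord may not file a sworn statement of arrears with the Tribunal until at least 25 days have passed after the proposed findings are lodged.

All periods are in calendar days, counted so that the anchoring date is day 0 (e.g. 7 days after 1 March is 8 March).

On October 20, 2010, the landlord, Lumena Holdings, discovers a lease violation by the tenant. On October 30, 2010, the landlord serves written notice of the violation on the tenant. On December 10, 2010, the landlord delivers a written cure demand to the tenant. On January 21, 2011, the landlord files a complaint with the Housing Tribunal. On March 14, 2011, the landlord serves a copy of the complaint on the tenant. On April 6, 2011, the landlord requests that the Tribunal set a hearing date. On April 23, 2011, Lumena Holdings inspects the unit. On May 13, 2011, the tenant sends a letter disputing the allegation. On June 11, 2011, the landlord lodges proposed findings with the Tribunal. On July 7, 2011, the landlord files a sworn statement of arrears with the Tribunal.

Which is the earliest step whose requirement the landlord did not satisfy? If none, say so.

Step 1

(1) due by October 20, 2010 + 7 days = October 27, 2010; done October 30, 2010 — 3 days late.
No need to go further; step 1 was not satisfied.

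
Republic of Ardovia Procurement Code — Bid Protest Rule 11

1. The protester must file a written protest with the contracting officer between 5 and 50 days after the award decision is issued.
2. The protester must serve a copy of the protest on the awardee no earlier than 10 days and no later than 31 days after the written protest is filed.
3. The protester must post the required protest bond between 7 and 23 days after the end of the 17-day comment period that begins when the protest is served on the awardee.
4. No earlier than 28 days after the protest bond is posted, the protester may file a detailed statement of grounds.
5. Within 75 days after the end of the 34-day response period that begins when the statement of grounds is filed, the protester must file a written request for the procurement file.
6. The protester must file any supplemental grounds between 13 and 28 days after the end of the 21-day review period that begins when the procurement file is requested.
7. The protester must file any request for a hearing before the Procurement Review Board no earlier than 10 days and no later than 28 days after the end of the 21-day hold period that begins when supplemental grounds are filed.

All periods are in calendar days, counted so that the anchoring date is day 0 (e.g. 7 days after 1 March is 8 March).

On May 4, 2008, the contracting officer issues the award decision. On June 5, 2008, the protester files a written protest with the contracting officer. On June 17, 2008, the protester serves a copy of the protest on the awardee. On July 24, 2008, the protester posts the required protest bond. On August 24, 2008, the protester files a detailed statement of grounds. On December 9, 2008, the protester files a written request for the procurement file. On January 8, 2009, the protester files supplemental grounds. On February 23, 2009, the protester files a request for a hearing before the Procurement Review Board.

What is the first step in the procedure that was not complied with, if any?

Step 1: the window is 5–50 days after May 4, 2008 (when the award decision is issued), so May 9, 2008 through June 23, 2008; June 5, 2008 falls inside that range.
Step 2: the window is 10–31 days after June 5, 2008 (when the written protest is filed), so June 15, 2008 through July 6, 2008; done June 17, 2008, which is between those dates.
Step 3: the window is 7–23 days after July 4, 2008 (end of the 17-day comment period, which began when the protest is served on the awardee on June 17, 2008), so July 11, 2008 through July 27, 2008; July 24, 2008 falls inside that range.
Step 4: the earliest permitted date is 28 days after July 24, 2008 (when the protest bond is posted), i.e. August 21, 2008; done August 24, 2008, after the minimum wait.
Step 5: 75 days after September 27, 2008 (end of the 34-day response period, which began when the statement of grounds is filed on August 24, 2008) is December 11, 2008; completed December 9, 2008, before the deadline.
Step 6: the window is 13–28 days after December 30, 2008 (end of the 21-day review period, which began when the procurement file is requested on December 9, 2008), so January 12, 2009 through January 27, 2009; done January 8, 2009 — 4 days before the window opened.

Step 6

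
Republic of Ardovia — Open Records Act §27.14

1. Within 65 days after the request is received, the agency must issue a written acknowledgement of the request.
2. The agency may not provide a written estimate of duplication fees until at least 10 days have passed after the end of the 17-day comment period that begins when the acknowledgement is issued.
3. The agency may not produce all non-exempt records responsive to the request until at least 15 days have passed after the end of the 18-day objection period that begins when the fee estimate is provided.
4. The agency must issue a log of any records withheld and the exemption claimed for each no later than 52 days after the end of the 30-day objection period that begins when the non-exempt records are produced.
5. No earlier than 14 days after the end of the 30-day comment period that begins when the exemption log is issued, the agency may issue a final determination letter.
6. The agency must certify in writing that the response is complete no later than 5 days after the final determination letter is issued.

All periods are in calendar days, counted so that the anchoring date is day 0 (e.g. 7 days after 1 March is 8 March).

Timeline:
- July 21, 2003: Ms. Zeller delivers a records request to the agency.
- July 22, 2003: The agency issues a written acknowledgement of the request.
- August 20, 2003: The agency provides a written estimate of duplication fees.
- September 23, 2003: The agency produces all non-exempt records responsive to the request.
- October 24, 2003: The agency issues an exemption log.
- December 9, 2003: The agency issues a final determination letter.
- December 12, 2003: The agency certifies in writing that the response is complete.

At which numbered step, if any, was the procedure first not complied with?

Step 1: 65 days after July 21, 2003 (when the request is received) is September 24, 2003; done July 22, 2003 — timely.
Step 2: the earliest permitted date is 10 days after August 8, 2003 (end of the 17-day comment period, which began when the acknowledgement is issued on July 22, 2003), i.e. August 18, 2003; August 20, 2003 is on or after that date.
Step 3: the earliest permitted date is 15 days after September 7, 2003 (end of the 18-day objection period, which began when the fee estimate is provided on August 20, 2003), i.e. September 22, 2003; done September 23, 2003, after the minimum wait.
Step 4: 52 days after October 23, 2003 (end of the 30-day objection period, which began when the non-exempt records are produced on September 23, 2003) is December 14, 2003; October 24, 2003 is within that limit.
Step 5: the earliest permitted date is 14 days after November 23, 2003 (end of the 30-day comment period, which began when the exemption log is issued on October 24, 2003), i.e. December 7, 2003; done December 9, 2003 — permitted.
Step 6: 5 days after December 9, 2003 (when the final determination letter is issued) is December 14, 2003; done December 12, 2003 — timely.

None — every step was satisfied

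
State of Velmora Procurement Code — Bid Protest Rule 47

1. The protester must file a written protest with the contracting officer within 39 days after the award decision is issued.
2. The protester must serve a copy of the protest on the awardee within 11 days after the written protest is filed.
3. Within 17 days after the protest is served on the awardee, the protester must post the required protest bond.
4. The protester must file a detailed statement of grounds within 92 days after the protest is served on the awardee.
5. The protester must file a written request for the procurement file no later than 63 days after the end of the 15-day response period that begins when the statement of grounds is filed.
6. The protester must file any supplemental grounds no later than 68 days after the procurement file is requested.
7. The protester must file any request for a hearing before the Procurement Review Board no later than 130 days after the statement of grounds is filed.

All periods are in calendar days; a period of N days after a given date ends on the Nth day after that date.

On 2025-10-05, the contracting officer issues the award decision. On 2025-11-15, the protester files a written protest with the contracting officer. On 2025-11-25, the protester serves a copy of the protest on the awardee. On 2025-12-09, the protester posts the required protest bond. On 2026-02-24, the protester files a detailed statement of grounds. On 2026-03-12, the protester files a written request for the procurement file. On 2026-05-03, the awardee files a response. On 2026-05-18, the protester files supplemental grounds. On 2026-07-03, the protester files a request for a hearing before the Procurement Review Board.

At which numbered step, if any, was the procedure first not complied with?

Step 1 — counting 39 days from 2025-10-05 (when the award decision is issued) gives a deadline of 2025-11-13; 2025-11-15 misses that deadline by 2 days.
No need to go further; step 1 was not satisfied.

Step 1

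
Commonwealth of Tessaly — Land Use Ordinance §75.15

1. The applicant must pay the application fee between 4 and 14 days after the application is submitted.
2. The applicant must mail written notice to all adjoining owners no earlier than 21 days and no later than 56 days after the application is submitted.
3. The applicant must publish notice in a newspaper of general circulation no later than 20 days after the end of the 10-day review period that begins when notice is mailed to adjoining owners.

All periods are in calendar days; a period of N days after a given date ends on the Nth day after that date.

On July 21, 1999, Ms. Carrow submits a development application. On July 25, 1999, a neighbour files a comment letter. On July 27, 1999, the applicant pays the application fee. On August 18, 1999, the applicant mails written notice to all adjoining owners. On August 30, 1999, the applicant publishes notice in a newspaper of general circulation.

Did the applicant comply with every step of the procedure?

Step 1 — 4 and 14 days from July 21, 1999 (when the application is submitted) are July 25, 1999 and August 4, 1999 respectively; July 27, 1999 falls inside that range.
Step 2 — 21 and 56 days from July 21, 1999 (when the application is submitted) are August 11, 1999 and September 15, 1999 respectively; done August 18, 1999 — within the window.
Step 3 — counting 20 days from August 28, 1999 (end of the 10-day review period, which began when notice is mailed to adjoining owners on August 18, 1999) gives a deadline of September 17, 1999; August 30, 1999 is within that limit.

Yes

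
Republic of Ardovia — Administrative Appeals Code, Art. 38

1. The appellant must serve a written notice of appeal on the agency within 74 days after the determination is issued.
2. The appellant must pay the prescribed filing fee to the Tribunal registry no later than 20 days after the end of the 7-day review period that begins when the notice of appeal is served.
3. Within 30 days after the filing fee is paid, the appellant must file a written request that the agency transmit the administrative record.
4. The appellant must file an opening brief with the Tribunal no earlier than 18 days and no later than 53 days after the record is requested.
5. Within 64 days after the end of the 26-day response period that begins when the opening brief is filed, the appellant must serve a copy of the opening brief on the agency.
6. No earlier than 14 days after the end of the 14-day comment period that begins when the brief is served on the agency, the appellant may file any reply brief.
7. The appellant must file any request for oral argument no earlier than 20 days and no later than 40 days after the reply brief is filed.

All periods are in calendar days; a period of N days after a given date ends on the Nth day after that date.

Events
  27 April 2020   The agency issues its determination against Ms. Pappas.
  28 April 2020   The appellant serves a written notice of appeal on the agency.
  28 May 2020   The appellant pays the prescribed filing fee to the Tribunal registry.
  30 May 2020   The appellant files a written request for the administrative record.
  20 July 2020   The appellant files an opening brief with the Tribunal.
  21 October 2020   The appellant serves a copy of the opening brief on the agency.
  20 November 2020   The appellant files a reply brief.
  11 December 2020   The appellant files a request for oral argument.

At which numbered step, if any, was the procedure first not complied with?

(1) due by 27 April 2020 + 74 days = 10 July 2020; completed 28 April 2020, before the deadline.
(2) due by 5 May 2020 + 20 days = 25 May 2020; not done until 28 May 2020, 3 days after the deadline.
That is the first point of non-compliance.

Step 2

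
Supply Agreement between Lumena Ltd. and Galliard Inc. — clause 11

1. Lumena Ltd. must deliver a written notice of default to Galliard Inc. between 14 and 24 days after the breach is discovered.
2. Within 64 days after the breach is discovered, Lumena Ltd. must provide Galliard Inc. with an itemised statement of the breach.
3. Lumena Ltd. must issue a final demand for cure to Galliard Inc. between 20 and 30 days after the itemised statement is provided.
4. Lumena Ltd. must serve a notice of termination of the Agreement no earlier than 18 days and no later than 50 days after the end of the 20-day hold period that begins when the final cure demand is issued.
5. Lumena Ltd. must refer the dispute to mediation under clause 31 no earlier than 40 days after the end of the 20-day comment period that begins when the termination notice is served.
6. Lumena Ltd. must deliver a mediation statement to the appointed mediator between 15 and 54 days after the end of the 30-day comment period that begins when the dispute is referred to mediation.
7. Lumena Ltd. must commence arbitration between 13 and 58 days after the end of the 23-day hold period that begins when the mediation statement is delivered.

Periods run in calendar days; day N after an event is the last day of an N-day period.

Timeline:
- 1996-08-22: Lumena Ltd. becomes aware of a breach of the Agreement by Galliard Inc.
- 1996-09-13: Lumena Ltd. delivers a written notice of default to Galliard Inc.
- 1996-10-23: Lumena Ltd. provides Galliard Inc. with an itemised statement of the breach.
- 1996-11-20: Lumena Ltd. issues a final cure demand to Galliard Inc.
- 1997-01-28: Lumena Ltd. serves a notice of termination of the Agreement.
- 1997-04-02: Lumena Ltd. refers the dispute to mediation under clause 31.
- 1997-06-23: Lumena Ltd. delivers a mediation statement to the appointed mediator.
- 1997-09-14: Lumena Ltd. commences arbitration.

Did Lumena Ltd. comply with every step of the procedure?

No

Step 1: the window is 14–24 days after 1996-08-22 (when the breach is discovered), so 1996-09-05 through 1996-09-15; 1996-09-13 falls inside that range.
Step 2: 64 days after 1996-08-22 (when the breach is discovered) is 1996-10-25; 1996-10-23 is within that limit.
Step 3: the window is 20–30 days after 1996-10-23 (when the itemised statement is provided), so 1996-11-12 through 1996-11-22; done 1996-11-20 — within the window.
Step 4: the window is 18–50 days after 1996-12-10 (end of the 20-day hold period, which began when the final cure demand is issued on 1996-11-20), so 1996-12-28 through 1997-01-29; done 1997-01-28, which is between those dates.
Step 5: the earliest permitted date is 40 days after 1997-02-17 (end of the 20-day comment period, which began when the termination notice is served on 1997-01-28), i.e. 1997-03-29; 1997-04-02 is on or after that date.
Step 6: the window is 15–54 days after 1997-05-02 (end of the 30-day comment period, which began when the dispute is referred to mediation on 1997-04-02), so 1997-05-17 through 1997-06-25; done 1997-06-23 — within the window.
Step 7: the window is 13–58 days after 1997-07-16 (end of the 23-day hold period, which began when the mediation statement is delivered on 1997-06-23), so 1997-07-29 through 1997-09-12; 1997-09-14 is 2 days past the end of the window.
That is the first point of non-compliance.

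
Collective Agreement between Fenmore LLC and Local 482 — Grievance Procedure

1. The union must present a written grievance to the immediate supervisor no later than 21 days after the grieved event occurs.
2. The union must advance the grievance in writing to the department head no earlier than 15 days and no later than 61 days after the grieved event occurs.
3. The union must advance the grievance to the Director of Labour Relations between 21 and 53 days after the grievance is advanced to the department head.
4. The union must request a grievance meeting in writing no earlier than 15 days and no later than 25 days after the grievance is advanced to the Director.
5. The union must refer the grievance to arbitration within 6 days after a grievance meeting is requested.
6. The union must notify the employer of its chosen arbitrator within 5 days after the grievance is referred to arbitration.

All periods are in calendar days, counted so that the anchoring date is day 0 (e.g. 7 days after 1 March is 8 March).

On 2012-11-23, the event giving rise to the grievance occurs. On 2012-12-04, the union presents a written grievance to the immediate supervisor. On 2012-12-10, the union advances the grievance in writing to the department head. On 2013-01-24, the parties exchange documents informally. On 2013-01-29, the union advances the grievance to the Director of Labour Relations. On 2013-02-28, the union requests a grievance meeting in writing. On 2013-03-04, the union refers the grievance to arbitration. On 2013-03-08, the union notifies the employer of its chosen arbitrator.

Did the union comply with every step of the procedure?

(1) due by 2012-11-23 + 21 days = 2012-12-14; completed 2012-12-04, before the deadline.
(2) the permitted window runs from 2012-11-23 + 15 = 2012-12-08 to 2012-11-23 + 61 = 2013-01-23; done 2012-12-10 — within the window.
(3) the permitted window runs from 2012-12-10 + 21 = 2012-12-31 to 2012-12-10 + 53 = 2013-02-01; done 2013-01-29, which is between those dates.
(4) the permitted window runs from 2013-01-29 + 15 = 2013-02-13 to 2013-01-29 + 25 = 2013-02-23; done 2013-02-28 — 5 days after the window closed.
The analysis stops there.

No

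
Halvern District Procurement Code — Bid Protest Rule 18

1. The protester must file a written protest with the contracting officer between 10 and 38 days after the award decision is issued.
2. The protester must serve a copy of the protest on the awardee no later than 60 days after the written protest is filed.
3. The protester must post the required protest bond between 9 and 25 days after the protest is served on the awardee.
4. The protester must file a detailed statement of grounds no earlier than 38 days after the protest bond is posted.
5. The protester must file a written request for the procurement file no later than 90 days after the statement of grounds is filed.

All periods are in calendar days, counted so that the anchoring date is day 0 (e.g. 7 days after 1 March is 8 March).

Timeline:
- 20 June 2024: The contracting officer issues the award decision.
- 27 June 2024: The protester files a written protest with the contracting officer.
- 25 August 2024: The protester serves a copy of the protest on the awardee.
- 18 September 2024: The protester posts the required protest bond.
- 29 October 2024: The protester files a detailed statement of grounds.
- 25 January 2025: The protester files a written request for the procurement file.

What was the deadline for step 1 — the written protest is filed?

Step 1 runs from 20 June 2024, when the award decision is issued. The window is 10–38 days after 20 June 2024; it closes on 28 July 2024.

28 July 2024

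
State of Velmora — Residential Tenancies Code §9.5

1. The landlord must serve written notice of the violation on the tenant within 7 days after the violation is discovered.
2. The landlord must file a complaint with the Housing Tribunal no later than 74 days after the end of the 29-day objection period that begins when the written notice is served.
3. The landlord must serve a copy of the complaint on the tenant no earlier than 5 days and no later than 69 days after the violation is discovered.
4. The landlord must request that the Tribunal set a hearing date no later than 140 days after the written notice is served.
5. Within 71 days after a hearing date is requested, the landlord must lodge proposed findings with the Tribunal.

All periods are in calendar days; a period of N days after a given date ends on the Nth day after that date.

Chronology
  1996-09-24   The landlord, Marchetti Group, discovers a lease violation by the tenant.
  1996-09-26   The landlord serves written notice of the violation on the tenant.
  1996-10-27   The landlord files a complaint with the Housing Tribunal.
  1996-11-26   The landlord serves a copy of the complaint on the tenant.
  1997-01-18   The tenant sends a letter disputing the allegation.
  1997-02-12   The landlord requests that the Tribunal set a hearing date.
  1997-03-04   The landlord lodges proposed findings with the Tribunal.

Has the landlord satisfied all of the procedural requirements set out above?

Yes

Step 1: 7 days after 1996-09-24 (when the violation is discovered) is 1996-10-01; 1996-09-26 is within that limit.
Step 2: 74 days after 1996-10-25 (end of the 29-day objection period, which began when the written notice is served on 1996-09-26) is 1997-01-07; done 1996-10-27 — timely.
Step 3: the window is 5–69 days after 1996-09-24 (when the violation is discovered), so 1996-09-29 through 1996-12-02; done 1996-11-26 — within the window.
Step 4: 140 days after 1996-09-26 (when the written notice is served) is 1997-02-13; 1997-02-12 is within that limit.
Step 5: 71 days after 1997-02-12 (when a hearing date is requested) is 1997-04-24; 1997-03-04 is within that limit.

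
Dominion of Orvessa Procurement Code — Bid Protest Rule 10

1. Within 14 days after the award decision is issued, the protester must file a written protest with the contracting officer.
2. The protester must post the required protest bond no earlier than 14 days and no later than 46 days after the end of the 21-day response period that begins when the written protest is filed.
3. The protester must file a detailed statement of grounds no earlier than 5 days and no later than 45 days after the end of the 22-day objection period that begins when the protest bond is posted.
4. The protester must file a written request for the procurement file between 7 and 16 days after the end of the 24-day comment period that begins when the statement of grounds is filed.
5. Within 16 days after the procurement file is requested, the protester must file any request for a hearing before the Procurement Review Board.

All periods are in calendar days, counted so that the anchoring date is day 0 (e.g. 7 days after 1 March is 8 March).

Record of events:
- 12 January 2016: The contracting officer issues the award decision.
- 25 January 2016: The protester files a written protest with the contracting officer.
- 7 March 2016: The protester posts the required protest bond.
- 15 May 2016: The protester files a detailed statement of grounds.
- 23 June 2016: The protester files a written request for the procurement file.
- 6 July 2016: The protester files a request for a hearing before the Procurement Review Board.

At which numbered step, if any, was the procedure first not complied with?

Step 3

Step 1 — counting 14 days from 12 January 2016 (when the award decision is issued) gives a deadline of 26 January 2016; completed 25 January 2016, before the deadline.
Step 2 — 14 and 46 days from 15 February 2016 (end of the 21-day response period, which began when the written protest is filed on 25 January 2016) are 29 February 2016 and 1 April 2016 respectively; done 7 March 2016, which is between those dates.
Step 3 — 5 and 45 days from 29 March 2016 (end of the 22-day objection period, which began when the protest bond is posted on 7 March 2016) are 3 April 2016 and 13 May 2016 respectively; done 15 May 2016 — 2 days after the window closed.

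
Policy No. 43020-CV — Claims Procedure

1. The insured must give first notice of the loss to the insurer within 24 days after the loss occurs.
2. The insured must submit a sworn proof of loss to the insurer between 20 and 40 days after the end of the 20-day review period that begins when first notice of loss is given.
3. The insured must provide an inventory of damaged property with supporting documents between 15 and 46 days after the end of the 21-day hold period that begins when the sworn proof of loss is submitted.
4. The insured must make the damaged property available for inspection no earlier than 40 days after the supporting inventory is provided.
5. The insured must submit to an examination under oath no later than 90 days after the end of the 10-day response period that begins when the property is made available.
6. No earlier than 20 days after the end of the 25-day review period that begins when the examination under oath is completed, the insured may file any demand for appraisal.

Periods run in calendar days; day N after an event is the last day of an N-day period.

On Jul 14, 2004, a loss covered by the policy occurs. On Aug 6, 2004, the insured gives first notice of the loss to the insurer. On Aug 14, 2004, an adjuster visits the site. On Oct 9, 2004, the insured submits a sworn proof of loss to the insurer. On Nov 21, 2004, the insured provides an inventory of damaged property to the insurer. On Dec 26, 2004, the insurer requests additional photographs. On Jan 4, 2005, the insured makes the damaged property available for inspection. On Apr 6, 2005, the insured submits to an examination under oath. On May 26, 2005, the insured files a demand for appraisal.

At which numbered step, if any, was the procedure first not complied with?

Step 1: 24 days after Jul 14, 2004 (when the loss occurs) is Aug 7, 2004; Aug 6, 2004 is within that limit.
Step 2: the window is 20–40 days after Aug 26, 2004 (end of the 20-day review period, which began when first notice of loss is given on Aug 6, 2004), so Sep 15, 2004 through Oct 5, 2004; done Oct 9, 2004 — 4 days after the window closed.

Step 2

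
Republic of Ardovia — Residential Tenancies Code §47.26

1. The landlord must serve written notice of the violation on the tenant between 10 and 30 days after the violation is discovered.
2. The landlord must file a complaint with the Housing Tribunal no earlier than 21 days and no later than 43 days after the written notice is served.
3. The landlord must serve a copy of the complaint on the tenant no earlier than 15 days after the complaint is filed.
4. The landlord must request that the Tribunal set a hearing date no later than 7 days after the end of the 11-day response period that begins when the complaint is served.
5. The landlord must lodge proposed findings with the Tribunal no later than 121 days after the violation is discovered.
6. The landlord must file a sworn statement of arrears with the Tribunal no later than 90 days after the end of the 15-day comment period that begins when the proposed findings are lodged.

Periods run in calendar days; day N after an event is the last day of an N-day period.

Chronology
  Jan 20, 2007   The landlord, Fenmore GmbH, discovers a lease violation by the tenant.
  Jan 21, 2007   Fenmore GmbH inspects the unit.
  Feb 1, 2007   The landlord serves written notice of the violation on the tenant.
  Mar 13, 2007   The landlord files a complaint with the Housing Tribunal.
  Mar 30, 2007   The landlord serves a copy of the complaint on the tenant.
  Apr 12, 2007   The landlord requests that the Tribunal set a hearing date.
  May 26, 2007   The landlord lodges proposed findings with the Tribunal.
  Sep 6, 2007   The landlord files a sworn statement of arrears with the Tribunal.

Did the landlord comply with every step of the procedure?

No

Step 1: the window is 10–30 days after Jan 20, 2007 (when the violation is discovered), so Jan 30, 2007 through Feb 19, 2007; done Feb 1, 2007 — within the window.
Step 2: the window is 21–43 days after Feb 1, 2007 (when the written notice is served), so Feb 22, 2007 through Mar 16, 2007; done Mar 13, 2007 — within the window.
Step 3: the earliest permitted date is 15 days after Mar 13, 2007 (when the complaint is filed), i.e. Mar 28, 2007; done Mar 30, 2007, after the minimum wait.
Step 4: 7 days after Apr 10, 2007 (end of the 11-day response period, which began when the complaint is served on Mar 30, 2007) is Apr 17, 2007; done Apr 12, 2007 — timely.
Step 5: 121 days after Jan 20, 2007 (when the violation is discovered) is May 21, 2007; not done until May 26, 2007, 5 days after the deadline.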